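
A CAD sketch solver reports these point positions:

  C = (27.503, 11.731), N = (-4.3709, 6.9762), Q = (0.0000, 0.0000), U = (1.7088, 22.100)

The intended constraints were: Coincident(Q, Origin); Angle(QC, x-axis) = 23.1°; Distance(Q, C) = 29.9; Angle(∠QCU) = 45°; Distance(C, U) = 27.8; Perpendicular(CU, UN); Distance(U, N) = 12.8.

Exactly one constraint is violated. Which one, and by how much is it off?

Distance(U, N) = 12.8 — off by 3.50.

Q = (0.00, 0.00) ✓; QC at 23.10° ✓; |QC| = 29.90 ✓; ∠QCU = 45.00° ✓; |CU| = 27.80 ✓; ∠(CU, UN) = 90.00° ✓; |UN| = 16.30 ✗.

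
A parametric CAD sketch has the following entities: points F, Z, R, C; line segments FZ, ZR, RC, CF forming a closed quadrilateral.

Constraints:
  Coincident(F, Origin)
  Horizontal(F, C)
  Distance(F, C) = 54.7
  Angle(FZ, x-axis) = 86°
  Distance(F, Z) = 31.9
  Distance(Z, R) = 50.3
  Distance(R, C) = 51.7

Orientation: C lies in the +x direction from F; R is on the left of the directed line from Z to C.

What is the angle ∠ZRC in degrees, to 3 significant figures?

74.0°

F is at the origin; F and C share the same y with |FC| = 54.7 and C in +x, so C = (54.7, 0). FZ runs at 86.0° with |FZ| = 31.9, so Z = (2.23, 31.8). R is determined by |ZR| = 50.3 and |RC| = 51.7 together: it lies at the intersection of circle(Z, 50.3) and circle(C, 51.7). With |ZC| = 61.4, the foot of the radical line on ZC is 29.5 from Z and the perpendicular offset is √(50.3² − 29.5²) = 40.7. Taking the left-of-ZC solution: R = (48.6, 51.3).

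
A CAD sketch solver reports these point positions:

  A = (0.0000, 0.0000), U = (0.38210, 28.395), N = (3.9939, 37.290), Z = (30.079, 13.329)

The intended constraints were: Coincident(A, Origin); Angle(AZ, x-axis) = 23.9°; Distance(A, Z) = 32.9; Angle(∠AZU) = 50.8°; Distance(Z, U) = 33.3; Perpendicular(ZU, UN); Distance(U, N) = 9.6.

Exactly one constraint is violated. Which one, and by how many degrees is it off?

Perpendicular(ZU, UN) — off by 4.80°.

A = (0.00, 0.00) ✓; AZ at 23.90° ✓; |AZ| = 32.90 ✓; ∠AZU = 50.80° ✓; |ZU| = 33.30 ✓; ∠(ZU, UN) = 85.20° ✗; |UN| = 9.600 ✓.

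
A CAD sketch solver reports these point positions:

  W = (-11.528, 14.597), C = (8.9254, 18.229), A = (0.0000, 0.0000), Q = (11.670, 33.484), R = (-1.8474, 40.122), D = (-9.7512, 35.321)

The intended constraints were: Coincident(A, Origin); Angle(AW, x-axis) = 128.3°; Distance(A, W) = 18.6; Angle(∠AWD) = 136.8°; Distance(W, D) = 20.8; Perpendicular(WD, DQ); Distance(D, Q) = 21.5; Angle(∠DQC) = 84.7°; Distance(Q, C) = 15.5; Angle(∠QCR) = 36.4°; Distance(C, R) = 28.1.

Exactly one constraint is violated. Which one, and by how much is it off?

Distance(C, R) = 28.1 — off by 3.70.

A = (0.00, 0.00) ✓; AW at 128.3° ✓; |AW| = 18.60 ✓; ∠AWD = 136.8° ✓; |WD| = 20.80 ✓; ∠(WD, DQ) = 90.00° ✓; |DQ| = 21.50 ✓; ∠DQC = 84.70° ✓; |QC| = 15.50 ✓; ∠QCR = 36.40° ✓; |CR| = 24.40 ✗.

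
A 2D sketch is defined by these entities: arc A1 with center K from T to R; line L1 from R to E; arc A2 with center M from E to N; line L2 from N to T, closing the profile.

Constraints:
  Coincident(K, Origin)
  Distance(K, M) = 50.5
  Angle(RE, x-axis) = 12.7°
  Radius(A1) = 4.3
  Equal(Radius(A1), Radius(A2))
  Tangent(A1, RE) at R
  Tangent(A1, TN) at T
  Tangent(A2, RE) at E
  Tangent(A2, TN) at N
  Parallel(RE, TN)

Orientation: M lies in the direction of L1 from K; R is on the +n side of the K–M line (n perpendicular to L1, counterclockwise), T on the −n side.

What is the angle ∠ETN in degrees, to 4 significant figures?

9.665°

Tangency of A1 to both parallel lines with radius 4.3 puts R and T at K ± 4.3·n: R = (-0.9453, 4.195), T = (0.9453, -4.195). Equal radii place E and N the same way about M: E = M + 4.3·n = (48.32, 15.30), N = M − 4.3·n = (50.21, 6.907). Then cos ∠ETN = TE·TN / (|TE||TN|), giving 9.665°.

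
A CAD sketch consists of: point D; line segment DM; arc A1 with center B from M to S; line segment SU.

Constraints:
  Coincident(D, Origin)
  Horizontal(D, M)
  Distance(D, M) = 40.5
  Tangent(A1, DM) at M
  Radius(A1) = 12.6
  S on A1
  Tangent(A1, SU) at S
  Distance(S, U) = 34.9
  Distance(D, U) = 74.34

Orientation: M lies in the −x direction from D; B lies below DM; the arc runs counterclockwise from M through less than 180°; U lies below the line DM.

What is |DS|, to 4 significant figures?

53.83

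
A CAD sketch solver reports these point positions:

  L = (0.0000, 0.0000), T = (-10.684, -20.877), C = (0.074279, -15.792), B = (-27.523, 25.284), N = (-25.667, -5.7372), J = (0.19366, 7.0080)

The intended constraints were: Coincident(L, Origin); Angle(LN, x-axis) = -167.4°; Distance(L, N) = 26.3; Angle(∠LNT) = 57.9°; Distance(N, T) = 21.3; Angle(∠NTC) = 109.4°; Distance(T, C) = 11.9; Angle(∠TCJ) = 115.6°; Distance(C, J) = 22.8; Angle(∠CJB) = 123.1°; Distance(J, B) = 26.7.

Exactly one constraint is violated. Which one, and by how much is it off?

Distance(J, B) = 26.7 — off by 6.50.

L = (0.00, 0.00) ✓; LN at -167.4° ✓; |LN| = 26.30 ✓; ∠LNT = 57.90° ✓; |NT| = 21.30 ✓; ∠NTC = 109.4° ✓; |TC| = 11.90 ✓; ∠TCJ = 115.6° ✓; |CJ| = 22.80 ✓; ∠CJB = 123.1° ✓; |JB| = 33.20 ✗.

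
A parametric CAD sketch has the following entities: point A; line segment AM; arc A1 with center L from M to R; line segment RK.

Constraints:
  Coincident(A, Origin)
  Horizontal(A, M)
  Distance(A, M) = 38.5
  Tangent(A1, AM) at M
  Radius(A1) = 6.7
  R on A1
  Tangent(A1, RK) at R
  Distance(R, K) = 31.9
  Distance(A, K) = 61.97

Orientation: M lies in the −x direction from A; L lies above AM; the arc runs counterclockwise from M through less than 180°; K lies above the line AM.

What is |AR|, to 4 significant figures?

34.33

A is at the origin; A and M share the same y with |AM| = 38.5 and M on the −x side, so M = (-38.50, 0.000). The tangent condition forces LM to be normal to AM, so L = M + (0, 6.7) = (-38.50, 6.700). Since LR ⟂ RK (tangency), |LK| = √(6.7² + 31.9²) = 32.60 regardless of where R sits on A1. So K lies on both circle(A, 61.97) and circle(L, 32.60); the above-AM intersection is K = (-49.40, 37.42). R is the foot of the tangent from K: R = (-32.78, 10.19).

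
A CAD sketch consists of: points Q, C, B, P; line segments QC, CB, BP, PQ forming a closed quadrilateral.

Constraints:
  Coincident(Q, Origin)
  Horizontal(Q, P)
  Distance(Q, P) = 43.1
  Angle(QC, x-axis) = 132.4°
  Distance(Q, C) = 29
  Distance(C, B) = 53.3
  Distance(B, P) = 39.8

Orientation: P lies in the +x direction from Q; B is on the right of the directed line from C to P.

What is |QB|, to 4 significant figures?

24.94

Q is at the origin; Q and P share the same y with |QP| = 43.1 and P in +x, so P = (43.1, 0). QC runs at 132.4° with |QC| = 29.0, so C = (-19.55, 21.42). B is determined by |CB| = 53.3 and |BP| = 39.8 together: it lies at the intersection of circle(C, 53.3) and circle(P, 39.8). With |CP| = 66.21, the foot of the radical line on CP is 42.60 from C and the perpendicular offset is √(53.3² − 42.60²) = 32.04. Taking the right-of-CP solution: B = (10.39, -22.68).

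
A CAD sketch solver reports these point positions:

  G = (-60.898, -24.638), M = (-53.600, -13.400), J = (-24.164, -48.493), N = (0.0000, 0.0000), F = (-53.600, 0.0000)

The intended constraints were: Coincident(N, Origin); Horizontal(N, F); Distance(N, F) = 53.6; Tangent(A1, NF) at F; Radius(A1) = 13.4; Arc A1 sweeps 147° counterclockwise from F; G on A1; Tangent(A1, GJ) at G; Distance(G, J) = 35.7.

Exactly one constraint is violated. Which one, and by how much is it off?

Distance(G, J) = 35.7 — off by 8.10.

N = (0.00, 0.00) ✓; N.y = 0.00, F.y = 0.00 ✓; |NF| = 53.60 ✓; ∠(MF, FN) = 90.00° ✓; |MF| = 13.40 ✓; bearing(M→G) − bearing(M→F) = 147.0° ✓; |MG| = 13.40 ✓; ∠(MG, GJ) = 90.00° ✓; |GJ| = 43.80 ✗.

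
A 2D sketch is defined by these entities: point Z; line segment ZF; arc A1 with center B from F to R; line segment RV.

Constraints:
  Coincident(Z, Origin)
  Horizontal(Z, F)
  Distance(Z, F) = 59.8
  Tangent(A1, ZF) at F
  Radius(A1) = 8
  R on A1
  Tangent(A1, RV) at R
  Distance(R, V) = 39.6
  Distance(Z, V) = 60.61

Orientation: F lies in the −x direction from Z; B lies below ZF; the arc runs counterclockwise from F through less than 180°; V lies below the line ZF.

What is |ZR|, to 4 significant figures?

67.34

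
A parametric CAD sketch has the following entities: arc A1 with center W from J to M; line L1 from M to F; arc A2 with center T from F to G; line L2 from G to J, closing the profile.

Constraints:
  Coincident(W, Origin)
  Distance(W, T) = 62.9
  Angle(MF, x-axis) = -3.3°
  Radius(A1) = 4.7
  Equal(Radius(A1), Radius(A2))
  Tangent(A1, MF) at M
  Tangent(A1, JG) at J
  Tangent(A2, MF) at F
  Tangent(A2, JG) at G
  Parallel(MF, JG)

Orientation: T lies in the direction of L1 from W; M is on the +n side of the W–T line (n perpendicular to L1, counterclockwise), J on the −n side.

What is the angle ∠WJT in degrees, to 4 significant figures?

85.73°

The slot axis is L1's direction at -3.3°, so u = (cos -3.3°, sin -3.3°) = (0.9983, -0.05756) and n = (−sin -3.3°, cos -3.3°) = (0.05756, 0.9983). W is at the origin and T lies 62.9 along u from W, so T = 62.9·u = (62.80, -3.621). Tangency of A1 to both parallel lines with radius 4.7 puts M and J at W ± 4.7·n: M = (0.2706, 4.692), J = (-0.2706, -4.692). Then cos ∠WJT = JW·JT / (|JW||JT|), giving 85.73°.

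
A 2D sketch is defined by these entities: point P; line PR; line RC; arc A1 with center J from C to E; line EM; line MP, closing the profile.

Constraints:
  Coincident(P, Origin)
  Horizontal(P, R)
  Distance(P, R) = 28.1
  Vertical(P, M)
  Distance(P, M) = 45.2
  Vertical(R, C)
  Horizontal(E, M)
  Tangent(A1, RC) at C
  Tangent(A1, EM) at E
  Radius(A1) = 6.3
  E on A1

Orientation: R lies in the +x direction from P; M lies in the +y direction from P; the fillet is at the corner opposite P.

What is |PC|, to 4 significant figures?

47.99

P is at the origin; P and R share the same y with |PR| = 28.1 and R on the +x side, so R = (28.10, 0.000). P and M share the same x with |PM| = 45.2 and M on the +y side, so M = (0.000, 45.20). The virtual corner opposite P is at (28.10, 45.20). Tangency of A1 to RC means the radius JC is perpendicular to RC and tangency of A1 to EM means the radius JE is perpendicular to EM, with radius 6.3, so the center J sits 6.3 in from both sides at J = (21.80, 38.90). That places the tangent points at C = (28.10, 38.90) on RC and E = (21.80, 45.20) on EM. Then |PC| = |C − P| = 47.99.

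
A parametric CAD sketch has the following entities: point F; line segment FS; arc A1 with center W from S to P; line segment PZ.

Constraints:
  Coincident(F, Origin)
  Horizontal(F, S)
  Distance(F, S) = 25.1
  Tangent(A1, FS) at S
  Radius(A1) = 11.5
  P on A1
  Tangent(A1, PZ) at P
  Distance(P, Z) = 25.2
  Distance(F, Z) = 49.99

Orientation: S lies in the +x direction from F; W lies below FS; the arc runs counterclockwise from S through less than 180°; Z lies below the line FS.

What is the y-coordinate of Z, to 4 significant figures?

-38.29

Checks: |WP| = 11.50 ✓; ∠(WP, PZ) = 90.00° ✓; |PZ| = 25.20 ✓; |FZ| = 49.99 ✓.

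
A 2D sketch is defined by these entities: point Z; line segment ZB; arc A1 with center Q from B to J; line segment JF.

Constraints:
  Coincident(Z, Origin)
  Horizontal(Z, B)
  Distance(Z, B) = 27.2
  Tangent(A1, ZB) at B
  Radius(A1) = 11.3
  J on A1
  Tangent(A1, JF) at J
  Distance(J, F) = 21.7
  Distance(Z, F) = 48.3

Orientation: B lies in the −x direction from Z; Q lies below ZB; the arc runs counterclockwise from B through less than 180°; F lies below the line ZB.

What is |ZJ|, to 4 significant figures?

40.64

Checks: |QJ| = 11.30 ✓; ∠(QJ, JF) = 90.00° ✓; |JF| = 21.70 ✓; |ZF| = 48.30 ✓.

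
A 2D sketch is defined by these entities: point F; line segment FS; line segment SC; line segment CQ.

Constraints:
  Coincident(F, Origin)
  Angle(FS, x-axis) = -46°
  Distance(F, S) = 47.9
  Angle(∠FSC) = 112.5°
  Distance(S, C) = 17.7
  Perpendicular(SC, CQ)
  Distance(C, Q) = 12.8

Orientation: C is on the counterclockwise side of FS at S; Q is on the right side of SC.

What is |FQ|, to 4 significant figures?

67.48

∠FSC = 112.5°, so SC runs at -46.0° + (180° − 112.5°) = 21.50° from the x-axis; with |SC| = 17.7, C = S + 17.7·(cos 21.50°, sin 21.50°) = (49.74, -27.97). SC is perpendicular to CQ; with |CQ| = 12.8 on the right of SC, Q = C + 12.8·(0.3665, -0.9304) = (54.43, -39.88). Then |FQ| = |Q − F| = 67.48.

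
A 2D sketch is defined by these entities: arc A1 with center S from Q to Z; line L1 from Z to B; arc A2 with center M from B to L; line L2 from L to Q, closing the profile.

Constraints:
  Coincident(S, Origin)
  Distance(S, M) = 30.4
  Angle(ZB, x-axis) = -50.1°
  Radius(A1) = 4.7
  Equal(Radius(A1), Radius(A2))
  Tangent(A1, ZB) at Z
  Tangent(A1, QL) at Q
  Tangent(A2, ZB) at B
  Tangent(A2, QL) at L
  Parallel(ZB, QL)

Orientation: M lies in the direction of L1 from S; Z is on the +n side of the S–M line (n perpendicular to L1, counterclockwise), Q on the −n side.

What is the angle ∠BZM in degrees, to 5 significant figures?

8.7886°

Tangency of A1 to both parallel lines with radius 4.7 puts Z and Q at S ± 4.7·n: Z = (3.6057, 3.0148), Q = (-3.6057, -3.0148). Equal radii place B and L the same way about M: B = M + 4.7·n = (23.106, -20.307), L = M − 4.7·n = (15.894, -26.337). Then cos ∠BZM = ZB·ZM / (|ZB||ZM|), giving 8.7886°.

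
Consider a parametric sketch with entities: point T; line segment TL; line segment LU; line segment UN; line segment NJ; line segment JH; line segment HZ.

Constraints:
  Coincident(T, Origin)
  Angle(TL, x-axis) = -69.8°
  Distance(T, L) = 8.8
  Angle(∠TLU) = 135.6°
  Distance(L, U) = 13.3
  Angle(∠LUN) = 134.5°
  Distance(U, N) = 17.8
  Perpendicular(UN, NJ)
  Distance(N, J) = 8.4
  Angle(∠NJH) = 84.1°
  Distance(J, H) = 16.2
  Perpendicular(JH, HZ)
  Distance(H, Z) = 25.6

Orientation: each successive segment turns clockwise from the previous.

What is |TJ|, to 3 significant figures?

28.9

T is at the origin; TL runs at -69.8° with length 8.8, so L = (3.04, -8.26). ∠TLU = 135.6° gives LU at -114° from the x-axis; with |LU| = 13.3, U = (-2.41, -20.4). ∠LUN = 134.5° gives UN at -160° from the x-axis; with |UN| = 17.8, N = (-19.1, -26.6). UN ⟂ NJ, so NJ runs at 110°; with |NJ| = 8.4, J = (-22.0, -18.7). Then |TJ| = |J − T| = 28.9.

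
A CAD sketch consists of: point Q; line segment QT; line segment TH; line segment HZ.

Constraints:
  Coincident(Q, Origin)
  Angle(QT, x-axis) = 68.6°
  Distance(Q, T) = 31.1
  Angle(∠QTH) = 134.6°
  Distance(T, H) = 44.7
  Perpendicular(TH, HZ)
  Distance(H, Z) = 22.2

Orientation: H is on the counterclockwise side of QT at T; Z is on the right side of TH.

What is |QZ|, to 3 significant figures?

80.0

Q is at the origin; QT runs at 68.6° with length 31.1, so T = 31.1·(cos 68.6°, sin 68.6°) = (11.3, 29.0). ∠QTH = 134.6°, so TH runs at 68.6° + (180° − 134.6°) = 114° from the x-axis; with |TH| = 44.7, H = T + 44.7·(cos 114°, sin 114°) = (-6.83, 69.8). TH ⟂ HZ; with |HZ| = 22.2 on the right of TH, Z = H + 22.2·(0.914, 0.407) = (13.4, 78.8). Then |QZ| = |Z − Q| = 80.0.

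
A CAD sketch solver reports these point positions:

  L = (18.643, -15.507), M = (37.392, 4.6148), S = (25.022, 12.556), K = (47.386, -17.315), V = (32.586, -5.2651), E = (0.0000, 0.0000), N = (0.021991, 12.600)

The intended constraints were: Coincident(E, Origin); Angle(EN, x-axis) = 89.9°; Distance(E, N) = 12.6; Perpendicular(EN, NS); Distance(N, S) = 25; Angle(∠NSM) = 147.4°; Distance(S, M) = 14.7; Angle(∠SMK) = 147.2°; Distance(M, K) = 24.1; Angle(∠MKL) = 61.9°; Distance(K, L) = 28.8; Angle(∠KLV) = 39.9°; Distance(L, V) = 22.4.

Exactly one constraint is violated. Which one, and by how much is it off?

Distance(L, V) = 22.4 — off by 5.10.

E = (0.00, 0.00) ✓; EN at 89.90° ✓; |EN| = 12.60 ✓; ∠(EN, NS) = 90.00° ✓; |NS| = 25.00 ✓; ∠NSM = 147.4° ✓; |SM| = 14.70 ✓; ∠SMK = 147.2° ✓; |MK| = 24.10 ✓; ∠MKL = 61.90° ✓; |KL| = 28.80 ✓; ∠KLV = 39.90° ✓; |LV| = 17.30 ✗.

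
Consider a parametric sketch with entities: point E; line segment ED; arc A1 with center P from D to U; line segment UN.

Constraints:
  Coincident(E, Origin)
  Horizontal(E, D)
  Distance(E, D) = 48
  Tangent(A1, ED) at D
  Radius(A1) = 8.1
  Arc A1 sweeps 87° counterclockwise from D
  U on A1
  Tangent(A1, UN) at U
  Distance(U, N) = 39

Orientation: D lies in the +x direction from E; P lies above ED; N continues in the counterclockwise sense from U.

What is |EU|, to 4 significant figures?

56.61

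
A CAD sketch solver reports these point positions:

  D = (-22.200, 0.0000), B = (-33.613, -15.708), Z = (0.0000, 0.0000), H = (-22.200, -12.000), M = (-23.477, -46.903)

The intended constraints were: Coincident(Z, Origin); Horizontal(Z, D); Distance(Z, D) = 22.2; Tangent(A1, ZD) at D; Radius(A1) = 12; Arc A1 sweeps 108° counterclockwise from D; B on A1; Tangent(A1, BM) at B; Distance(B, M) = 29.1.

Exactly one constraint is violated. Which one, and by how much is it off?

Distance(B, M) = 29.1 — off by 3.70.

Z = (0.00, 0.00) ✓; Z.y = 0.00, D.y = 0.00 ✓; |ZD| = 22.20 ✓; ∠(HD, DZ) = 90.00° ✓; |HD| = 12.00 ✓; bearing(H→B) − bearing(H→D) = 108.0° ✓; |HB| = 12.00 ✓; ∠(HB, BM) = 90.00° ✓; |BM| = 32.80 ✗.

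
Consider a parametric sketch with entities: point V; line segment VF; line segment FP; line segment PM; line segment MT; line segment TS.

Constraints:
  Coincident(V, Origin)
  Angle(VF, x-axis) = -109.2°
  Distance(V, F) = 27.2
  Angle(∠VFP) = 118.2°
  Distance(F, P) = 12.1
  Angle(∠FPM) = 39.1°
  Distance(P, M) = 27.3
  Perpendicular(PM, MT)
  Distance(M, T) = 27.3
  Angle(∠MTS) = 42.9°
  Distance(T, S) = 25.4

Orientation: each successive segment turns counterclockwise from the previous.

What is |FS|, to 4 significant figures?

1.230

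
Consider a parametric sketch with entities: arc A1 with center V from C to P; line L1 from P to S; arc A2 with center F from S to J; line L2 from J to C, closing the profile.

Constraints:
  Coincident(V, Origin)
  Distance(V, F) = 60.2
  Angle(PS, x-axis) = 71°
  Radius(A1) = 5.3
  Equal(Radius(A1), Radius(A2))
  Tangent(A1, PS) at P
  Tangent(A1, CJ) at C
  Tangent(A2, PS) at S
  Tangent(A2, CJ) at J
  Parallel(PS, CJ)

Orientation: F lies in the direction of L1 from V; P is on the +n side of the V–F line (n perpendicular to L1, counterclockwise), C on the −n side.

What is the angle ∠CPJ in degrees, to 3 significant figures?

80.0°

The slot axis is L1's direction at 71.0°, so u = (cos 71.0°, sin 71.0°) = (0.326, 0.946) and n = (−sin 71.0°, cos 71.0°) = (-0.946, 0.326). V is at the origin and F lies 60.2 along u from V, so F = 60.2·u = (19.6, 56.9). Tangency of A1 to both parallel lines with radius 5.3 puts P and C at V ± 5.3·n: P = (-5.01, 1.73), C = (5.01, -1.73). Equal radii place S and J the same way about F: S = F + 5.3·n = (14.6, 58.6), J = F − 5.3·n = (24.6, 55.2). Then cos ∠CPJ = PC·PJ / (|PC||PJ|), giving 80.0°.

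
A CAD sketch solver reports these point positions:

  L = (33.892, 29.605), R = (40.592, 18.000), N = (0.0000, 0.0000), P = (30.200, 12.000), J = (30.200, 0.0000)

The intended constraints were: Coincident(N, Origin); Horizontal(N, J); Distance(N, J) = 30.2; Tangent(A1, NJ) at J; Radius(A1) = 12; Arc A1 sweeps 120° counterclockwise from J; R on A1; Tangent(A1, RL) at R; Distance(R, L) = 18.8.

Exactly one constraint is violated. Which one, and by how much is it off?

Distance(R, L) = 18.8 — off by 5.40.

N = (0.00, 0.00) ✓; N.y = 0.00, J.y = 0.00 ✓; |NJ| = 30.20 ✓; ∠(PJ, JN) = 90.00° ✓; |PJ| = 12.00 ✓; bearing(P→R) − bearing(P→J) = 120.0° ✓; |PR| = 12.00 ✓; ∠(PR, RL) = 90.00° ✓; |RL| = 13.40 ✗.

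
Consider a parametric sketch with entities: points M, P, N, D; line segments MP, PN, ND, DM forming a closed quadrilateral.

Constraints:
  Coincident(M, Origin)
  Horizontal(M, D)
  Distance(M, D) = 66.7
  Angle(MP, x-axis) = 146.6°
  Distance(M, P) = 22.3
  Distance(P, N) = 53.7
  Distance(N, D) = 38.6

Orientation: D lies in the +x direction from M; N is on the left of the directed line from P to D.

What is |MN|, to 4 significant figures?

40.30

M is at the origin; M and D share the same y with |MD| = 66.7 and D in +x, so D = (66.7, 0). MP runs at 146.6° with |MP| = 22.3, so P = (-18.62, 12.28). N is determined by |PN| = 53.7 and |ND| = 38.6 together: it lies at the intersection of circle(P, 53.7) and circle(D, 38.6). With |PD| = 86.20, the foot of the radical line on PD is 51.18 from P and the perpendicular offset is √(53.7² − 51.18²) = 16.25. Taking the left-of-PD solution: N = (34.36, 21.07).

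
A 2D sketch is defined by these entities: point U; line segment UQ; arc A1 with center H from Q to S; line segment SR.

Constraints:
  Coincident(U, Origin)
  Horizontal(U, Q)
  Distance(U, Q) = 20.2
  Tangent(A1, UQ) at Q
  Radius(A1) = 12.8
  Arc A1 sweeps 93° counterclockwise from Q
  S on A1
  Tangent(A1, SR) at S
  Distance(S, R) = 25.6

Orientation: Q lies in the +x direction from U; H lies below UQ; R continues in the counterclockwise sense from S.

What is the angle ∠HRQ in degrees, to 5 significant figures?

7.2271°

U is at the origin; UQ is horizontal with |UQ| = 20.2 and Q on the +x side, so Q = (20.200, 0.0000). Tangency of A1 to UQ means the radius HQ is perpendicular to UQ, so H = Q + (0, -12.8) = (20.200, -12.800). On A1, Q sits at bearing 90° from H; a 93° counterclockwise sweep puts S at bearing 183°, so S = H + 12.8·(cos 183°, sin 183°) = (7.4175, -13.470). Since A1 is tangent to SR there, HS ⟂ SR, so SR runs along (−sin 183°, cos 183°); with |SR| = 25.6, R = (8.7573, -39.035). Then cos ∠HRQ = RH·RQ / (|RH||RQ|), giving 7.2271°.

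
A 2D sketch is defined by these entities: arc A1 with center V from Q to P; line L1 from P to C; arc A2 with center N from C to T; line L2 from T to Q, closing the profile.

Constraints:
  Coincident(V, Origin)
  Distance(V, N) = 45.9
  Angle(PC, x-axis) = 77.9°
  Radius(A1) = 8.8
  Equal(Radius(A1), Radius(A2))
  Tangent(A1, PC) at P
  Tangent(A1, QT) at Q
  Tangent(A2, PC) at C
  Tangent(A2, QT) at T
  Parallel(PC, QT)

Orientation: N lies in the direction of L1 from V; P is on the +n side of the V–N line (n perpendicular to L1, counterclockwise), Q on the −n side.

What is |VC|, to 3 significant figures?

46.7

Tangency of A1 to both parallel lines with radius 8.8 puts P and Q at V ± 8.8·n: P = (-8.60, 1.84), Q = (8.60, -1.84). Equal radii place C and T the same way about N: C = N + 8.8·n = (1.02, 46.7), T = N − 8.8·n = (18.2, 43.0). Then |VC| = |C − V| = 46.7.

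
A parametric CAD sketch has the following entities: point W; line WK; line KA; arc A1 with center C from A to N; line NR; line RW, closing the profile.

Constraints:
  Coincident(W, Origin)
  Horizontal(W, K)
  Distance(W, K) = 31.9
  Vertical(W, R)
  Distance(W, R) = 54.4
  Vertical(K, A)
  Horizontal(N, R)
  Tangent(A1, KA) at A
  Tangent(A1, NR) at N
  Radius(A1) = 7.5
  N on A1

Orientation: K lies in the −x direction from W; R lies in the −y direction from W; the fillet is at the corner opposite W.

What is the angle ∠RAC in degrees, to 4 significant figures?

13.23°

The virtual corner opposite W is at (-31.90, -54.40). Tangency of A1 to KA means the radius CA is perpendicular to KA and the tangent condition forces CN to be normal to NR, with radius 7.5, so the center C sits 7.5 in from both sides at C = (-24.40, -46.90). That places the tangent points at A = (-31.90, -46.90) on KA and N = (-24.40, -54.40) on NR. Then cos ∠RAC = AR·AC / (|AR||AC|), giving 13.23°.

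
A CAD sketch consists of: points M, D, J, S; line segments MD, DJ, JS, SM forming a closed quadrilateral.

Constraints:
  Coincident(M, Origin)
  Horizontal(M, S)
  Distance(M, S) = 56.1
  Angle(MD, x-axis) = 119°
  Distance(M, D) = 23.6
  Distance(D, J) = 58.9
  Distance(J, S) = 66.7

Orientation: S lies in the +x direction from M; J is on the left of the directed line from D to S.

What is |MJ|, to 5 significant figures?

68.959

M is at the origin; MS is horizontal with |MS| = 56.1 and S in +x, so S = (56.1, 0). MD runs at 119.0° with |MD| = 23.6, so D = (-11.442, 20.641). J is determined by |DJ| = 58.9 and |JS| = 66.7 together: it lies at the intersection of circle(D, 58.9) and circle(S, 66.7). With |DS| = 70.625, the foot of the radical line on DS is 28.377 from D and the perpendicular offset is √(58.9² − 28.377²) = 51.614. Taking the left-of-DS solution: J = (30.781, 61.708).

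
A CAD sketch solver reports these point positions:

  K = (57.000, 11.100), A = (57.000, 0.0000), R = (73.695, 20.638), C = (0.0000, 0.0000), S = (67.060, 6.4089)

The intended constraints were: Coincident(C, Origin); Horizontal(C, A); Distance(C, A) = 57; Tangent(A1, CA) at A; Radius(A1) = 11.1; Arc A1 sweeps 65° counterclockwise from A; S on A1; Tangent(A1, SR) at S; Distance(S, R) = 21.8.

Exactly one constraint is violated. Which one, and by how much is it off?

Distance(S, R) = 21.8 — off by 6.10.

C = (0.00, 0.00) ✓; C.y = 0.00, A.y = 0.00 ✓; |CA| = 57.00 ✓; ∠(KA, AC) = 90.00° ✓; |KA| = 11.10 ✓; bearing(K→S) − bearing(K→A) = 65.00° ✓; |KS| = 11.10 ✓; ∠(KS, SR) = 90.00° ✓; |SR| = 15.70 ✗.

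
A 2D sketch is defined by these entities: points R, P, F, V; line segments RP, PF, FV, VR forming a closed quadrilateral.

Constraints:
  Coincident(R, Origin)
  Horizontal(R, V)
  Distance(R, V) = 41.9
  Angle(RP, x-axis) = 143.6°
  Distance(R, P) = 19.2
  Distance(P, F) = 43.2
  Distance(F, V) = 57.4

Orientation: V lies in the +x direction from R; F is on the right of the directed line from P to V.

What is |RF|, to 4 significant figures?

31.54

Checks: |PF| = 43.20 ✓; |FV| = 57.40 ✓.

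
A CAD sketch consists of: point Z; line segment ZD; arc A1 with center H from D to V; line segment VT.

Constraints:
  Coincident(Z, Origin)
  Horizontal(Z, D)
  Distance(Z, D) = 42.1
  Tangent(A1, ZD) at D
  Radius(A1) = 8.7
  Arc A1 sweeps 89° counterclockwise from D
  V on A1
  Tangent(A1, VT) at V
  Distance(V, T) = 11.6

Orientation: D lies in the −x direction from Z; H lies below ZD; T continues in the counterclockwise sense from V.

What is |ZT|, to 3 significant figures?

54.8

On A1, D sits at bearing 90° from H; an 89° counterclockwise sweep puts V at bearing 179°, so V = H + 8.7·(cos 179°, sin 179°) = (-50.8, -8.55). The tangent condition forces HV to be normal to VT, so VT runs along (−sin 179°, cos 179°); with |VT| = 11.6, T = (-51.0, -20.1). Then |ZT| = |T − Z| = 54.8.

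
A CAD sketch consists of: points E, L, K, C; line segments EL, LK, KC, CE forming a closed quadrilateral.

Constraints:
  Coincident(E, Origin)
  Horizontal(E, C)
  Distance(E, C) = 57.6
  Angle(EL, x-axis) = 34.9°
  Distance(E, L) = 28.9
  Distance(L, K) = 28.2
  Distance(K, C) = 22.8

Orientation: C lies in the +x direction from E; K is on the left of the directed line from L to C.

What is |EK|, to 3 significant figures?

55.9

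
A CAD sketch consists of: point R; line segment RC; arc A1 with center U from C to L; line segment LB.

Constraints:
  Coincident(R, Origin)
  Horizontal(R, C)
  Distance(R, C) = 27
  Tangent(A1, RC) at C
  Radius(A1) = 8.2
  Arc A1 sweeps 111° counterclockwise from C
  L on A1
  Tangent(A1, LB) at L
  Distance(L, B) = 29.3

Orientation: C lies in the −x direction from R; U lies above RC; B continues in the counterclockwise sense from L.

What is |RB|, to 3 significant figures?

48.7

R is at the origin; R and C share the same y with |RC| = 27.0 and C on the −x side, so C = (-27.0, 0.00). The tangent condition forces UC to be normal to RC, so U = C + (0, 8.2) = (-27.0, 8.20). On A1, C sits at bearing -90° from U; a 111° counterclockwise sweep puts L at bearing 21°, so L = U + 8.2·(cos 21°, sin 21°) = (-19.3, 11.1). The tangent condition forces UL to be normal to LB, so LB runs along (−sin 21°, cos 21°); with |LB| = 29.3, B = (-29.8, 38.5). Then |RB| = |B − R| = 48.7.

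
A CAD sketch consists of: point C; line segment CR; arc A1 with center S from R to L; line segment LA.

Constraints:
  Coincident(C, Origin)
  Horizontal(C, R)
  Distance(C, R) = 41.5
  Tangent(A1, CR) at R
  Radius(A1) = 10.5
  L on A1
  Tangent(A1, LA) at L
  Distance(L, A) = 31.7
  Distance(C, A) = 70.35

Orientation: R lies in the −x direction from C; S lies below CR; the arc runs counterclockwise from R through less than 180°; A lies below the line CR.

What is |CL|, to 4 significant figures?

52.44

Checks: ∠(SR, RC) = 90.00° ✓; |SR| = 10.50 ✓; |SL| = 10.50 ✓; ∠(SL, LA) = 90.00° ✓; |LA| = 31.70 ✓; |CA| = 70.35 ✓.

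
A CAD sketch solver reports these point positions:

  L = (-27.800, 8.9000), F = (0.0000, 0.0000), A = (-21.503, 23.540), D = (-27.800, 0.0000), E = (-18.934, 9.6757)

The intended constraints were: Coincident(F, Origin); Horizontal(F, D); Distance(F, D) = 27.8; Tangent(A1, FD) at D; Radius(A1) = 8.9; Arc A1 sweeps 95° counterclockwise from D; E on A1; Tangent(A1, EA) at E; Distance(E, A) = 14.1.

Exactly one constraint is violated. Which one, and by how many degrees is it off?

Tangent(A1, EA) at E — off by 5.50°.

F = (0.00, 0.00) ✓; F.y = 0.00, D.y = 0.00 ✓; |FD| = 27.80 ✓; ∠(LD, DF) = 90.00° ✓; |LD| = 8.900 ✓; bearing(L→E) − bearing(L→D) = 95.00° ✓; |LE| = 8.900 ✓; ∠(LE, EA) = 84.50° ✗; |EA| = 14.10 ✓.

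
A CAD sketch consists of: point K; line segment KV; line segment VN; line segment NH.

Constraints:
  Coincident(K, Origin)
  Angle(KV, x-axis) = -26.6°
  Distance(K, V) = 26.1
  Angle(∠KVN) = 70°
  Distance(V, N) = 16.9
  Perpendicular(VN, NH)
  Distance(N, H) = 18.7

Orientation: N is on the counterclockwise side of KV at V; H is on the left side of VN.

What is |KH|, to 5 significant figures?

9.8750

∠KVN = 70.0°, so VN runs at -26.6° + (180° − 70.0°) = 83.400° from the x-axis; with |VN| = 16.9, N = V + 16.9·(cos 83.400°, sin 83.400°) = (25.280, 5.1015). VN ⟂ NH; with |NH| = 18.7 on the left of VN, H = N + 18.7·(-0.99337, 0.11494) = (6.7038, 7.2508). Then |KH| = |H − K| = 9.8750.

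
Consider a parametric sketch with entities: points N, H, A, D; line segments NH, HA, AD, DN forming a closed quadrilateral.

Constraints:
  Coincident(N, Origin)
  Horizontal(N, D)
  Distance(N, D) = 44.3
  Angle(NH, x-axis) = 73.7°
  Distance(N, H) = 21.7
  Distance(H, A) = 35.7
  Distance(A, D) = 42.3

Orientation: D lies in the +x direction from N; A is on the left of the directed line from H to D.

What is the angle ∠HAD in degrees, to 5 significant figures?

67.208°

Checks: NH at 73.70° ✓; |HA| = 35.70 ✓; |AD| = 42.30 ✓.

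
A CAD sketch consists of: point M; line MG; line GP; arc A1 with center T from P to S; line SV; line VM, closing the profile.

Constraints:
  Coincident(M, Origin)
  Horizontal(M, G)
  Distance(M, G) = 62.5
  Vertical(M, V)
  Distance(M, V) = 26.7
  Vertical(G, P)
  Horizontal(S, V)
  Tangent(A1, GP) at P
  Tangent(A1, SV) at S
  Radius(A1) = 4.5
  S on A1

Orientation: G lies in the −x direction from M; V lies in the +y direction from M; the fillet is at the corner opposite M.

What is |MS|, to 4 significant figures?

63.85

The virtual corner opposite M is at (-62.50, 26.70). Since A1 is tangent to GP there, TP ⟂ GP and A1 meets SV tangentially, so TS is at right angles to SV, with radius 4.5, so the center T sits 4.5 in from both sides at T = (-58.00, 22.20). That places the tangent points at P = (-62.50, 22.20) on GP and S = (-58.00, 26.70) on SV. Then |MS| = |S − M| = 63.85.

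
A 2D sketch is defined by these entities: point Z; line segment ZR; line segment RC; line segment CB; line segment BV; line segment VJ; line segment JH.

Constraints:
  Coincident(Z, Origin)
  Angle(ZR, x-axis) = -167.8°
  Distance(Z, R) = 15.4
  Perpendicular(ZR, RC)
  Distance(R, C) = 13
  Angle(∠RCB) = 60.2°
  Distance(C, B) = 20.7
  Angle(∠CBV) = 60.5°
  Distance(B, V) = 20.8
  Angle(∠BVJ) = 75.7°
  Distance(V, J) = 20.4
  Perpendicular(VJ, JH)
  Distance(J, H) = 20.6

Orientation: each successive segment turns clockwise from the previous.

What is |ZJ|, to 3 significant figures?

24.1

∠CBV = 60.5° gives BV at -137° from the x-axis; with |BV| = 20.8, V = (-13.3, -11.0). ∠BVJ = 75.7° gives VJ at 119° from the x-axis; with |VJ| = 20.4, J = (-23.1, 6.94). Then |ZJ| = |J − Z| = 24.1.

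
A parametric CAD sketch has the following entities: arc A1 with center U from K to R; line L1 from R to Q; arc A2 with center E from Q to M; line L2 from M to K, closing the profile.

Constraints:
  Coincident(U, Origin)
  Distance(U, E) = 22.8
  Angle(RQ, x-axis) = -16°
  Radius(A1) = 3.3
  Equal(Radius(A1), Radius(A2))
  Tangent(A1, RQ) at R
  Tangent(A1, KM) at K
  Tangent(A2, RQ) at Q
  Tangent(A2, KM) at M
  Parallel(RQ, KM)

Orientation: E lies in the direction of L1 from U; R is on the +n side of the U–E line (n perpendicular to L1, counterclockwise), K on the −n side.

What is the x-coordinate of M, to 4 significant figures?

21.01

Tangency of A1 to both parallel lines with radius 3.3 puts R and K at U ± 3.3·n: R = (0.9096, 3.172), K = (-0.9096, -3.172). Equal radii place Q and M the same way about E: Q = E + 3.3·n = (22.83, -3.112), M = E − 3.3·n = (21.01, -9.457). So M.x = 21.01.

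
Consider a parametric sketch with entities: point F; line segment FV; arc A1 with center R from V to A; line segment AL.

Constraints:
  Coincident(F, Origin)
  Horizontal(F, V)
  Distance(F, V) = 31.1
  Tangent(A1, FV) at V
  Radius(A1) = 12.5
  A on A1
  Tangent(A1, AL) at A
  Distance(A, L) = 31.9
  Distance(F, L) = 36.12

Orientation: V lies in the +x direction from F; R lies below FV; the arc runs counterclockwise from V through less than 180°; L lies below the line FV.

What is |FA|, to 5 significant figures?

21.072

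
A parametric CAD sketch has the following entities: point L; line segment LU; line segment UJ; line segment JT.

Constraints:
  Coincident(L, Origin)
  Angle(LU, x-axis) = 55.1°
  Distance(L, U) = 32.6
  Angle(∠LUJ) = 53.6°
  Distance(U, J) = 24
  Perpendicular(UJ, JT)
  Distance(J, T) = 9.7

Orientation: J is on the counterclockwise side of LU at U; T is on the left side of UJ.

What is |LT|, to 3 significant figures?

17.2

L is at the origin; LU runs at 55.1° with length 32.6, so U = 32.6·(cos 55.1°, sin 55.1°) = (18.7, 26.7). ∠LUJ = 53.6°, so UJ runs at 55.1° + (180° − 53.6°) = 182° from the x-axis; with |UJ| = 24.0, J = U + 24.0·(cos 182°, sin 182°) = (-5.34, 26.1). The perpendicularity gives JT at right angles to UJ; with |JT| = 9.7 on the left of UJ, T = J + 9.7·(0.0262, -1.00) = (-5.09, 16.4). Then |LT| = |T − L| = 17.2.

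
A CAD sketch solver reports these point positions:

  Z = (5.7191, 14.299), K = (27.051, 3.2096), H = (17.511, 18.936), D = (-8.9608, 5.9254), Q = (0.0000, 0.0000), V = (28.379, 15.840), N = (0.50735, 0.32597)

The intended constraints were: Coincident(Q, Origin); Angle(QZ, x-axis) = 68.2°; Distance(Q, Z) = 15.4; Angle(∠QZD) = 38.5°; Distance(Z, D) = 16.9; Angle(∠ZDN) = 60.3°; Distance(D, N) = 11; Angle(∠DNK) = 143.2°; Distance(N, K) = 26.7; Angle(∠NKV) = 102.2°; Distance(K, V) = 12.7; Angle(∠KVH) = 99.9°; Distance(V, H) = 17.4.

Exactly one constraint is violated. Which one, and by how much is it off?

Distance(V, H) = 17.4 — off by 6.10.

Q = (0.00, 0.00) ✓; QZ at 68.20° ✓; |QZ| = 15.40 ✓; ∠QZD = 38.50° ✓; |ZD| = 16.90 ✓; ∠ZDN = 60.30° ✓; |DN| = 11.00 ✓; ∠DNK = 143.2° ✓; |NK| = 26.70 ✓; ∠NKV = 102.2° ✓; |KV| = 12.70 ✓; ∠KVH = 99.90° ✓; |VH| = 11.30 ✗.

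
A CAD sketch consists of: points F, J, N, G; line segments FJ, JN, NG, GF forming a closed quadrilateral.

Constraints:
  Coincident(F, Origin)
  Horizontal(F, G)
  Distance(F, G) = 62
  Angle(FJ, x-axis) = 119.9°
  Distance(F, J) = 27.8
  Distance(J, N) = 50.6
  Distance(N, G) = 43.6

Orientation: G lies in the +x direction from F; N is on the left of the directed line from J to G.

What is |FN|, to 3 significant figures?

49.7

Checks: |JN| = 50.60 ✓; |NG| = 43.60 ✓.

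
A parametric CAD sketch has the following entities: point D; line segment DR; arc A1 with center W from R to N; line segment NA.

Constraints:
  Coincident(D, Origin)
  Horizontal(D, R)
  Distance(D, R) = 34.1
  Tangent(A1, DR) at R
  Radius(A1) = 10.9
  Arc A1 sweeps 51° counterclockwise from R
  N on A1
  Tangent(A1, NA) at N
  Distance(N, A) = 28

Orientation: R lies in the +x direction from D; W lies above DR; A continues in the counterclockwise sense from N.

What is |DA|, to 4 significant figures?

65.49

On A1, R sits at bearing -90° from W; a 51° counterclockwise sweep puts N at bearing -39°, so N = W + 10.9·(cos -39°, sin -39°) = (42.57, 4.040). The tangent condition forces WN to be normal to NA, so NA runs along (−sin -39°, cos -39°); with |NA| = 28.0, A = (60.19, 25.80). Then |DA| = |A − D| = 65.49.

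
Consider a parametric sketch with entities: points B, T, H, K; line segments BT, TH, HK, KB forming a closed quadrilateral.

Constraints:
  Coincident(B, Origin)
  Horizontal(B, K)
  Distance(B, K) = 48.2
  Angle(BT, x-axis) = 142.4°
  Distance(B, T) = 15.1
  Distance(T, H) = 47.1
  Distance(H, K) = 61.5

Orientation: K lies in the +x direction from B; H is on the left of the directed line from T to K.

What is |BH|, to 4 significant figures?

51.18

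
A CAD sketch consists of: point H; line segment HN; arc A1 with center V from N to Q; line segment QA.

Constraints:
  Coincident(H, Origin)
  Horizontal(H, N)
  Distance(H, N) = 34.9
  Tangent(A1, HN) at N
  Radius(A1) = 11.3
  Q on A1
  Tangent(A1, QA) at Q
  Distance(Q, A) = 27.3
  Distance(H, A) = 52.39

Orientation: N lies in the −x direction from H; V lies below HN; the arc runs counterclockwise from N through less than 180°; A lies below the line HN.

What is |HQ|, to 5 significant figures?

47.890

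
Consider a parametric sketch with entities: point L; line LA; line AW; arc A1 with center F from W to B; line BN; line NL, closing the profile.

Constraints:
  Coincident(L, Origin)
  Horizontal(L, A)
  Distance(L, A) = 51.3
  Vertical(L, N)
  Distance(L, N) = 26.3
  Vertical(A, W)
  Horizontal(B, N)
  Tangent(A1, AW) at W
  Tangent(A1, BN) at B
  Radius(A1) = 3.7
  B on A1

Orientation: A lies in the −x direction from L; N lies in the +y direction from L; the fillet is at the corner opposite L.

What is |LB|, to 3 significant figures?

54.4

The virtual corner opposite L is at (-51.3, 26.3). Tangency of A1 to AW means the radius FW is perpendicular to AW and tangency of A1 to BN means the radius FB is perpendicular to BN, with radius 3.7, so the center F sits 3.7 in from both sides at F = (-47.6, 22.6). That places the tangent points at W = (-51.3, 22.6) on AW and B = (-47.6, 26.3) on BN. Then |LB| = |B − L| = 54.4.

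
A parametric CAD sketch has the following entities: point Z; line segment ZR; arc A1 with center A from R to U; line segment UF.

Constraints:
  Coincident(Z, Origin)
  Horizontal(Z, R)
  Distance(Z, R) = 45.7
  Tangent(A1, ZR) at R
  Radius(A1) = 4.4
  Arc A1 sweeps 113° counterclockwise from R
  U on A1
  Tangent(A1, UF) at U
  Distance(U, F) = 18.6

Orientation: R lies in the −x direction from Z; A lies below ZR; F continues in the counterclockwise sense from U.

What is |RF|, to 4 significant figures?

23.46

Z is at the origin; Z and R share the same y with |ZR| = 45.7 and R on the −x side, so R = (-45.70, 0.000). Tangency of A1 to ZR means the radius AR is perpendicular to ZR, so A = R + (0, -4.4) = (-45.70, -4.400). On A1, R sits at bearing 90° from A; a 113° counterclockwise sweep puts U at bearing 203°, so U = A + 4.4·(cos 203°, sin 203°) = (-49.75, -6.119). A1 meets UF tangentially, so AU is at right angles to UF, so UF runs along (−sin 203°, cos 203°); with |UF| = 18.6, F = (-42.48, -23.24). Then |RF| = |F − R| = 23.46.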